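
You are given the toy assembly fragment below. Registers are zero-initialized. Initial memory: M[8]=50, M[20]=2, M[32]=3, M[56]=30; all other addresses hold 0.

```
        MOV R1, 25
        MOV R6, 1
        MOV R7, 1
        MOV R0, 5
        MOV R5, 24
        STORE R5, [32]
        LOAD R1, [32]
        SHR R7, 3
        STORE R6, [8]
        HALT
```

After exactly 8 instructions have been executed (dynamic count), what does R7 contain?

0

after MOV R1, 25: R1=25
after MOV R6, 1: R6=1
after MOV R7, 1: R7=1
after MOV R0, 5: R0=5
after MOV R5, 24: R5=24
STORE R5, [32] → M[32]=24
after LOAD R1, [32]: R1=M[32]=24
after SHR R7, 3: R7=1>>3=0
After step 8: R7 = 0.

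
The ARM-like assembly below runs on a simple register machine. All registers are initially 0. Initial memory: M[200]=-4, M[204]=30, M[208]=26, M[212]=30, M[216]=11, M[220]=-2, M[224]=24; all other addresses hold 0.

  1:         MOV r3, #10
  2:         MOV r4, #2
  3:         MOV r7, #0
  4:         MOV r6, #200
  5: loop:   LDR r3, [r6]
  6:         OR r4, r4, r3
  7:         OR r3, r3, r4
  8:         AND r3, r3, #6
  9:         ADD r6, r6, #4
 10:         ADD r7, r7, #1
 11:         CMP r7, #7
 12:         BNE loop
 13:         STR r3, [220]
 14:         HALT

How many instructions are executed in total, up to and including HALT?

62

after MOV r3, #10: r3=10
after MOV r4, #2: r4=2
after MOV r7, #0: r7=0
after MOV r6, #200: r6=200
after LDR r3, [r6]: r3=M[200]=-4
after OR r4, r4, r3: r4=2|(-4)=-2
after OR r3, r3, r4: r3=(-4)|(-2)=-2
after AND r3, r3, #6: r3=(-2)&6=6
after ADD r6, r6, #4: r6=200+4=204
after ADD r7, r7, #1: r7=0+1=1
CMP r7, #7  (cmp 1,7)
BNE loop: taken
after LDR r3, [r6]: r3=M[204]=30
after OR r4, r4, r3: r4=(-2)|30=-2
after OR r3, r3, r4: r3=30|(-2)=-2
after AND r3, r3, #6: r3=(-2)&6=6
after ADD r6, r6, #4: r6=204+4=208
after ADD r7, r7, #1: r7=1+1=2
CMP r7, #7  (cmp 2,7)
BNE loop: taken
after LDR r3, [r6]: r3=M[208]=26
after OR r4, r4, r3: r4=(-2)|26=-2
after OR r3, r3, r4: r3=26|(-2)=-2
after AND r3, r3, #6: r3=(-2)&6=6
after ADD r6, r6, #4: r6=208+4=212
after ADD r7, r7, #1: r7=2+1=3
CMP r7, #7  (cmp 3,7)
BNE loop: taken
after LDR r3, [r6]: r3=M[212]=30
after OR r4, r4, r3: r4=(-2)|30=-2
after OR r3, r3, r4: r3=30|(-2)=-2
after AND r3, r3, #6: r3=(-2)&6=6
after ADD r6, r6, #4: r6=212+4=216
after ADD r7, r7, #1: r7=3+1=4
CMP r7, #7  (cmp 4,7)
BNE loop: taken
after LDR r3, [r6]: r3=M[216]=11
after OR r4, r4, r3: r4=(-2)|11=-1
after OR r3, r3, r4: r3=11|(-1)=-1
after AND r3, r3, #6: r3=(-1)&6=6
after ADD r6, r6, #4: r6=216+4=220
after ADD r7, r7, #1: r7=4+1=5
CMP r7, #7  (cmp 5,7)
BNE loop: taken
after LDR r3, [r6]: r3=M[220]=-2
after OR r4, r4, r3: r4=(-1)|(-2)=-1
after OR r3, r3, r4: r3=(-2)|(-1)=-1
after AND r3, r3, #6: r3=(-1)&6=6
after ADD r6, r6, #4: r6=220+4=224
after ADD r7, r7, #1: r7=5+1=6
CMP r7, #7  (cmp 6,7)
BNE loop: taken
after LDR r3, [r6]: r3=M[224]=24
after OR r4, r4, r3: r4=(-1)|24=-1
after OR r3, r3, r4: r3=24|(-1)=-1
after AND r3, r3, #6: r3=(-1)&6=6
after ADD r6, r6, #4: r6=224+4=228
after ADD r7, r7, #1: r7=6+1=7
CMP r7, #7  (cmp 7,7)
BNE loop: not taken
STR r3, [220] → M[220]=6
halt.
Total executed instructions: 62.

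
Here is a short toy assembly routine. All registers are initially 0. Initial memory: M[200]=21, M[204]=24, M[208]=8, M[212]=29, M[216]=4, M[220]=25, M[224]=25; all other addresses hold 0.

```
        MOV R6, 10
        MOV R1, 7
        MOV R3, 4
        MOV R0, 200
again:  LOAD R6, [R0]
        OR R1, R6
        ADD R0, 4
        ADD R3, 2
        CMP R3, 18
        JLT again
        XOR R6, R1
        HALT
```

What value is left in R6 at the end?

R6=10
R1=7
R3=4
R0=200
R6=M[200]=21
R1=7|21=23
R0=200+4=204
R3=4+2=6
CMP R3, 18  (cmp 6,18)
JLT again: taken
R6=M[204]=24
R1=23|24=31
R0=204+4=208
R3=6+2=8
CMP R3, 18  (cmp 8,18)
JLT again: taken
R6=M[208]=8
R1=31|8=31
R0=208+4=212
R3=8+2=10
CMP R3, 18  (cmp 10,18)
JLT again: taken
R6=M[212]=29
R1=31|29=31
R0=212+4=216
R3=10+2=12
CMP R3, 18  (cmp 12,18)
JLT again: taken
R6=M[216]=4
R1=31|4=31
R0=216+4=220
R3=12+2=14
CMP R3, 18  (cmp 14,18)
JLT again: taken
R6=M[220]=25
R1=31|25=31
R0=220+4=224
R3=14+2=16
CMP R3, 18  (cmp 16,18)
JLT again: taken
R6=M[224]=25
R1=31|25=31
R0=224+4=228
R3=16+2=18
CMP R3, 18  (cmp 18,18)
JLT again: not taken
R6=25^31=6
halt.

6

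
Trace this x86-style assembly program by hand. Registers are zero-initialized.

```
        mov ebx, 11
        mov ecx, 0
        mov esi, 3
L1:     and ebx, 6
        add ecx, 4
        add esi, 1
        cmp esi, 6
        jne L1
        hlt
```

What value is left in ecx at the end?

after mov ebx, 11: ebx=11
after mov ecx, 0: ecx=0
after mov esi, 3: esi=3
after and ebx, 6: ebx=11&6=2
after add ecx, 4: ecx=0+4=4
after add esi, 1: esi=3+1=4
cmp esi, 6  (cmp 4,6)
jne L1: taken
after and ebx, 6: ebx=2&6=2
after add ecx, 4: ecx=4+4=8
after add esi, 1: esi=4+1=5
cmp esi, 6  (cmp 5,6)
jne L1: taken
after and ebx, 6: ebx=2&6=2
after add ecx, 4: ecx=8+4=12
after add esi, 1: esi=5+1=6
cmp esi, 6  (cmp 6,6)
jne L1: not taken
halt.

12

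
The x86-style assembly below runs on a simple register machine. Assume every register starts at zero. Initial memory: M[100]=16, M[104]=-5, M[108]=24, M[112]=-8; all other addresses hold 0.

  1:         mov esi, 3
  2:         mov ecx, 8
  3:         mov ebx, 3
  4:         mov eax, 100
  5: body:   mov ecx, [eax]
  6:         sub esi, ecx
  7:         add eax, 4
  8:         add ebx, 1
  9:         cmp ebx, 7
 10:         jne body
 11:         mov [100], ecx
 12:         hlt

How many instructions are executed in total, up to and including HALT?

esi=3
ecx=8
ebx=3
eax=100
ecx=M[100]=16
esi=3-16=-13
eax=100+4=104
ebx=3+1=4
cmp ebx, 7  (cmp 4,7)
jne body: taken
ecx=M[104]=-5
esi=(-13)-(-5)=-8
eax=104+4=108
ebx=4+1=5
cmp ebx, 7  (cmp 5,7)
jne body: taken
ecx=M[108]=24
esi=(-8)-24=-32
eax=108+4=112
ebx=5+1=6
cmp ebx, 7  (cmp 6,7)
jne body: taken
ecx=M[112]=-8
esi=(-32)-(-8)=-24
eax=112+4=116
ebx=6+1=7
cmp ebx, 7  (cmp 7,7)
jne body: not taken
mov [100], ecx → M[100]=-8
halt.
Total executed instructions: 30.

30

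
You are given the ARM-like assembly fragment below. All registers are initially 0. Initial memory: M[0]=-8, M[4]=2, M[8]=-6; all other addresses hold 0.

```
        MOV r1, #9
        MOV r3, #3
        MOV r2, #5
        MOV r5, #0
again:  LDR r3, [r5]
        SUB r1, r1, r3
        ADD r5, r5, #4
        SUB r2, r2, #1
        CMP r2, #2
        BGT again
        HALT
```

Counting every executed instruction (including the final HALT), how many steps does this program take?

23

MOV r1, #9 → r1=9
MOV r3, #3 → r3=3
MOV r2, #5 → r2=5
MOV r5, #0 → r5=0
LDR r3, [r5] → r3=M[0]=-8
SUB r1, r1, r3 → r1=9-(-8)=17
ADD r5, r5, #4 → r5=0+4=4
SUB r2, r2, #1 → r2=5-1=4
CMP r2, #2  (cmp 4,2)
BGT again: taken
LDR r3, [r5] → r3=M[4]=2
SUB r1, r1, r3 → r1=17-2=15
ADD r5, r5, #4 → r5=4+4=8
SUB r2, r2, #1 → r2=4-1=3
CMP r2, #2  (cmp 3,2)
BGT again: taken
LDR r3, [r5] → r3=M[8]=-6
SUB r1, r1, r3 → r1=15-(-6)=21
ADD r5, r5, #4 → r5=8+4=12
SUB r2, r2, #1 → r2=3-1=2
CMP r2, #2  (cmp 2,2)
BGT again: not taken
halt.
Total executed instructions: 23.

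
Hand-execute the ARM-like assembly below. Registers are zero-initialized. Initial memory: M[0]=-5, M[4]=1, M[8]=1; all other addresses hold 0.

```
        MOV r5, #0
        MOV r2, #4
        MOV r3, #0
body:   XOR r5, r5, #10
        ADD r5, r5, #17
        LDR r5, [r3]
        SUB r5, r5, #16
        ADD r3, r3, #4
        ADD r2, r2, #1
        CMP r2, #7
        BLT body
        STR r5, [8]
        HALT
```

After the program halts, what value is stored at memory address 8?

r5=0
r2=4
r3=0
r5=0^10=10
r5=10+17=27
r5=M[0]=-5
r5=(-5)-16=-21
r3=0+4=4
r2=4+1=5
CMP r2, #7  (cmp 5,7)
BLT body: taken
r5=(-21)^10=-31
r5=(-31)+17=-14
r5=M[4]=1
r5=1-16=-15
r3=4+4=8
r2=5+1=6
CMP r2, #7  (cmp 6,7)
BLT body: taken
r5=(-15)^10=-5
r5=(-5)+17=12
r5=M[8]=1
r5=1-16=-15
r3=8+4=12
r2=6+1=7
CMP r2, #7  (cmp 7,7)
BLT body: not taken
STR r5, [8] → M[8]=-15
halt.

-15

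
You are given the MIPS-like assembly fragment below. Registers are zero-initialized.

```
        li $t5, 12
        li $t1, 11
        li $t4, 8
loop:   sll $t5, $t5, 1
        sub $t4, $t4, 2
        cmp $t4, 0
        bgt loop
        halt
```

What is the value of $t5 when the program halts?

192

li $t5, 12 → $t5=12
li $t1, 11 → $t1=11
li $t4, 8 → $t4=8
sll $t5, $t5, 1 → $t5=12<<1=24
sub $t4, $t4, 2 → $t4=8-2=6
cmp $t4, 0  (cmp 6,0)
bgt loop: taken
sll $t5, $t5, 1 → $t5=24<<1=48
sub $t4, $t4, 2 → $t4=6-2=4
cmp $t4, 0  (cmp 4,0)
bgt loop: taken
sll $t5, $t5, 1 → $t5=48<<1=96
sub $t4, $t4, 2 → $t4=4-2=2
cmp $t4, 0  (cmp 2,0)
bgt loop: taken
sll $t5, $t5, 1 → $t5=96<<1=192
sub $t4, $t4, 2 → $t4=2-2=0
cmp $t4, 0  (cmp 0,0)
bgt loop: not taken
halt.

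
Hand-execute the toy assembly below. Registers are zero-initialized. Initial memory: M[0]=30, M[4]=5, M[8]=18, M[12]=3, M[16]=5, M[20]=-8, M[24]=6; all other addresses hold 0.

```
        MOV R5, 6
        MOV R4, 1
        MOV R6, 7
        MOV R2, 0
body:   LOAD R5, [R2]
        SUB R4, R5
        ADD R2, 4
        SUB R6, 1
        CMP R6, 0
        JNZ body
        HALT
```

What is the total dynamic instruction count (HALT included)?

47

R5=6
R4=1
R6=7
R2=0
R5=M[0]=30
R4=1-30=-29
R2=0+4=4
R6=7-1=6
CMP R6, 0  (cmp 6,0)
JNZ body: taken
R5=M[4]=5
R4=(-29)-5=-34
R2=4+4=8
R6=6-1=5
CMP R6, 0  (cmp 5,0)
JNZ body: taken
R5=M[8]=18
R4=(-34)-18=-52
R2=8+4=12
R6=5-1=4
CMP R6, 0  (cmp 4,0)
JNZ body: taken
R5=M[12]=3
R4=(-52)-3=-55
R2=12+4=16
R6=4-1=3
CMP R6, 0  (cmp 3,0)
JNZ body: taken
R5=M[16]=5
R4=(-55)-5=-60
R2=16+4=20
R6=3-1=2
CMP R6, 0  (cmp 2,0)
JNZ body: taken
R5=M[20]=-8
R4=(-60)-(-8)=-52
R2=20+4=24
R6=2-1=1
CMP R6, 0  (cmp 1,0)
JNZ body: taken
R5=M[24]=6
R4=(-52)-6=-58
R2=24+4=28
R6=1-1=0
CMP R6, 0  (cmp 0,0)
JNZ body: not taken
halt.
Total executed instructions: 47.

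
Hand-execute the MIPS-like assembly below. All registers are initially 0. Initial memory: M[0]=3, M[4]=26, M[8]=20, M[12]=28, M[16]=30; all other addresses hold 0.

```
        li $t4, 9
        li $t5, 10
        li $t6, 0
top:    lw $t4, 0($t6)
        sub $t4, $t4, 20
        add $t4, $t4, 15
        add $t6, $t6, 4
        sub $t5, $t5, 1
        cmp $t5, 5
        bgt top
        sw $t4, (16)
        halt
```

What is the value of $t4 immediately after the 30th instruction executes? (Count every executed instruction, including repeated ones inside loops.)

23

li $t4, 9 → $t4=9
li $t5, 10 → $t5=10
li $t6, 0 → $t6=0
lw $t4, 0($t6) → $t4=M[0]=3
sub $t4, $t4, 20 → $t4=3-20=-17
add $t4, $t4, 15 → $t4=(-17)+15=-2
add $t6, $t6, 4 → $t6=0+4=4
sub $t5, $t5, 1 → $t5=10-1=9
cmp $t5, 5  (cmp 9,5)
bgt top: taken
lw $t4, 0($t6) → $t4=M[4]=26
sub $t4, $t4, 20 → $t4=26-20=6
add $t4, $t4, 15 → $t4=6+15=21
add $t6, $t6, 4 → $t6=4+4=8
sub $t5, $t5, 1 → $t5=9-1=8
cmp $t5, 5  (cmp 8,5)
bgt top: taken
lw $t4, 0($t6) → $t4=M[8]=20
sub $t4, $t4, 20 → $t4=20-20=0
add $t4, $t4, 15 → $t4=0+15=15
add $t6, $t6, 4 → $t6=8+4=12
sub $t5, $t5, 1 → $t5=8-1=7
cmp $t5, 5  (cmp 7,5)
bgt top: taken
lw $t4, 0($t6) → $t4=M[12]=28
sub $t4, $t4, 20 → $t4=28-20=8
add $t4, $t4, 15 → $t4=8+15=23
add $t6, $t6, 4 → $t6=12+4=16
sub $t5, $t5, 1 → $t5=7-1=6
cmp $t5, 5  (cmp 6,5)
After step 30: $t4 = 23.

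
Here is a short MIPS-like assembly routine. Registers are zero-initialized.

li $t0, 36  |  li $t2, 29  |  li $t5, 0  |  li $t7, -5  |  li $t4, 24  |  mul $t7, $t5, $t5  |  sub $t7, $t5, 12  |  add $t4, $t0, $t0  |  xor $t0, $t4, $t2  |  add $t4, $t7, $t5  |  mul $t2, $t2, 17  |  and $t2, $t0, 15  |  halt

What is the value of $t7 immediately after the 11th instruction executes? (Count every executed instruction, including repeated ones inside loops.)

-12

after li $t0, 36: $t0=36
after li $t2, 29: $t2=29
after li $t5, 0: $t5=0
after li $t7, -5: $t7=-5
after li $t4, 24: $t4=24
after mul $t7, $t5, $t5: $t7=0*0=0
after sub $t7, $t5, 12: $t7=0-12=-12
after add $t4, $t0, $t0: $t4=36+36=72
after xor $t0, $t4, $t2: $t0=72^29=85
after add $t4, $t7, $t5: $t4=(-12)+0=-12
after mul $t2, $t2, 17: $t2=29*17=493
After step 11: $t7 = -12.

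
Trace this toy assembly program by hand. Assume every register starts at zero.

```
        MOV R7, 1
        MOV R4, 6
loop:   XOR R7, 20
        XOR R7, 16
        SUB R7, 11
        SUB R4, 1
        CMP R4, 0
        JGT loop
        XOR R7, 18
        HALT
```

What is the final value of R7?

-83

R7=1
R4=6
R7=1^20=21
R7=21^16=5
R7=5-11=-6
R4=6-1=5
CMP R4, 0  (cmp 5,0)
JGT loop: taken
R7=(-6)^20=-18
R7=(-18)^16=-2
R7=(-2)-11=-13
R4=5-1=4
CMP R4, 0  (cmp 4,0)
JGT loop: taken
R7=(-13)^20=-25
R7=(-25)^16=-9
R7=(-9)-11=-20
R4=4-1=3
CMP R4, 0  (cmp 3,0)
JGT loop: taken
R7=(-20)^20=-8
R7=(-8)^16=-24
R7=(-24)-11=-35
R4=3-1=2
CMP R4, 0  (cmp 2,0)
JGT loop: taken
R7=(-35)^20=-55
R7=(-55)^16=-39
R7=(-39)-11=-50
R4=2-1=1
CMP R4, 0  (cmp 1,0)
JGT loop: taken
R7=(-50)^20=-38
R7=(-38)^16=-54
R7=(-54)-11=-65
R4=1-1=0
CMP R4, 0  (cmp 0,0)
JGT loop: not taken
R7=(-65)^18=-83
halt.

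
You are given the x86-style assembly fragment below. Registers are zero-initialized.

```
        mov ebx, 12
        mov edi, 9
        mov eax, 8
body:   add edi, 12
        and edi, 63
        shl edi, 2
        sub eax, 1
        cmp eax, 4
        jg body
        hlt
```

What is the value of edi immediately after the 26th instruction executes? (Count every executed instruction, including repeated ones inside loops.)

240

after mov ebx, 12: ebx=12
after mov edi, 9: edi=9
after mov eax, 8: eax=8
after add edi, 12: edi=9+12=21
after and edi, 63: edi=21&63=21
after shl edi, 2: edi=21<<2=84
after sub eax, 1: eax=8-1=7
cmp eax, 4  (cmp 7,4)
jg body: taken
after add edi, 12: edi=84+12=96
after and edi, 63: edi=96&63=32
after shl edi, 2: edi=32<<2=128
after sub eax, 1: eax=7-1=6
cmp eax, 4  (cmp 6,4)
jg body: taken
after add edi, 12: edi=128+12=140
after and edi, 63: edi=140&63=12
after shl edi, 2: edi=12<<2=48
after sub eax, 1: eax=6-1=5
cmp eax, 4  (cmp 5,4)
jg body: taken
after add edi, 12: edi=48+12=60
after and edi, 63: edi=60&63=60
after shl edi, 2: edi=60<<2=240
after sub eax, 1: eax=5-1=4
cmp eax, 4  (cmp 4,4)
After step 26: edi = 240.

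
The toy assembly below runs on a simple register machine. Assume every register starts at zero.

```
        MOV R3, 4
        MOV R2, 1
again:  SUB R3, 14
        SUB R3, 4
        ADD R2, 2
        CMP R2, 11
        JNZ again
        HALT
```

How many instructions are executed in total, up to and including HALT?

R3=4
R2=1
R3=4-14=-10
R3=(-10)-4=-14
R2=1+2=3
CMP R2, 11  (cmp 3,11)
JNZ again: taken
R3=(-14)-14=-28
R3=(-28)-4=-32
R2=3+2=5
CMP R2, 11  (cmp 5,11)
JNZ again: taken
R3=(-32)-14=-46
R3=(-46)-4=-50
R2=5+2=7
CMP R2, 11  (cmp 7,11)
JNZ again: taken
R3=(-50)-14=-64
R3=(-64)-4=-68
R2=7+2=9
CMP R2, 11  (cmp 9,11)
JNZ again: taken
R3=(-68)-14=-82
R3=(-82)-4=-86
R2=9+2=11
CMP R2, 11  (cmp 11,11)
JNZ again: not taken
halt.
Total executed instructions: 28.

28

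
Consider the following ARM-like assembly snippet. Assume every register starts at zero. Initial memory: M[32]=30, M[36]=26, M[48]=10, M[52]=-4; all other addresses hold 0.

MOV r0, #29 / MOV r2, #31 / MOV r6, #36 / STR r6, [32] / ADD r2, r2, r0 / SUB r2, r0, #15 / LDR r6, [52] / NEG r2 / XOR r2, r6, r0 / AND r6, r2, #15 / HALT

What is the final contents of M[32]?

MOV r0, #29 → r0=29
MOV r2, #31 → r2=31
MOV r6, #36 → r6=36
STR r6, [32] → M[32]=36
ADD r2, r2, r0 → r2=31+29=60
SUB r2, r0, #15 → r2=29-15=14
LDR r6, [52] → r6=M[52]=-4
NEG r2 → r2=-(14)=-14
XOR r2, r6, r0 → r2=(-4)^29=-31
AND r6, r2, #15 → r6=(-31)&15=1
halt.

36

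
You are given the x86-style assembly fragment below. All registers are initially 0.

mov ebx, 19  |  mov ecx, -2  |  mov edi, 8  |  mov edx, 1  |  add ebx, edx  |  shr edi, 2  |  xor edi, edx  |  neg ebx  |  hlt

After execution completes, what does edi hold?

mov ebx, 19 → ebx=19
mov ecx, -2 → ecx=-2
mov edi, 8 → edi=8
mov edx, 1 → edx=1
add ebx, edx → ebx=19+1=20
shr edi, 2 → edi=8>>2=2
xor edi, edx → edi=2^1=3
neg ebx → ebx=-(20)=-20
halt.

3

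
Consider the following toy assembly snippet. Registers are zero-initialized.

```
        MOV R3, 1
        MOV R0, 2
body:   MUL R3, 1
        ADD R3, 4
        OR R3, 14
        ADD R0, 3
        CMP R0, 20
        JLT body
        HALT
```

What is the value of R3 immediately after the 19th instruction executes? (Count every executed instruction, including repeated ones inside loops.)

after MOV R3, 1: R3=1
after MOV R0, 2: R0=2
after MUL R3, 1: R3=1*1=1
after ADD R3, 4: R3=1+4=5
after OR R3, 14: R3=5|14=15
after ADD R0, 3: R0=2+3=5
CMP R0, 20  (cmp 5,20)
JLT body: taken
after MUL R3, 1: R3=15*1=15
after ADD R3, 4: R3=15+4=19
after OR R3, 14: R3=19|14=31
after ADD R0, 3: R0=5+3=8
CMP R0, 20  (cmp 8,20)
JLT body: taken
after MUL R3, 1: R3=31*1=31
after ADD R3, 4: R3=31+4=35
after OR R3, 14: R3=35|14=47
after ADD R0, 3: R0=8+3=11
CMP R0, 20  (cmp 11,20)
After step 19: R3 = 47.

47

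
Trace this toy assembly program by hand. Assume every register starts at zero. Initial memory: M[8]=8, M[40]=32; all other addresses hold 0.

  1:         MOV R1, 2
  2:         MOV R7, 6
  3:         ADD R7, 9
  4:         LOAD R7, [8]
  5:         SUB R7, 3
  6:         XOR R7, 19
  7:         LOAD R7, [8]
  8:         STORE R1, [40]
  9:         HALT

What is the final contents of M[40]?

2

MOV R1, 2 → R1=2
MOV R7, 6 → R7=6
ADD R7, 9 → R7=6+9=15
LOAD R7, [8] → R7=M[8]=8
SUB R7, 3 → R7=8-3=5
XOR R7, 19 → R7=5^19=22
LOAD R7, [8] → R7=M[8]=8
STORE R1, [40] → M[40]=2
halt.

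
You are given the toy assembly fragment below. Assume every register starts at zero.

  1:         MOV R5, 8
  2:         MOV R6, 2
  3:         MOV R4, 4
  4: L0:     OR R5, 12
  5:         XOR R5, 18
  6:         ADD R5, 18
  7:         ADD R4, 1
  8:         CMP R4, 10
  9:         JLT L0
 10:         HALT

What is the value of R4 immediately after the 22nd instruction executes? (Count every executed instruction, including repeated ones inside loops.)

MOV R5, 8 → R5=8
MOV R6, 2 → R6=2
MOV R4, 4 → R4=4
OR R5, 12 → R5=8|12=12
XOR R5, 18 → R5=12^18=30
ADD R5, 18 → R5=30+18=48
ADD R4, 1 → R4=4+1=5
CMP R4, 10  (cmp 5,10)
JLT L0: taken
OR R5, 12 → R5=48|12=60
XOR R5, 18 → R5=60^18=46
ADD R5, 18 → R5=46+18=64
ADD R4, 1 → R4=5+1=6
CMP R4, 10  (cmp 6,10)
JLT L0: taken
OR R5, 12 → R5=64|12=76
XOR R5, 18 → R5=76^18=94
ADD R5, 18 → R5=94+18=112
ADD R4, 1 → R4=6+1=7
CMP R4, 10  (cmp 7,10)
JLT L0: taken
OR R5, 12 → R5=112|12=124
After step 22: R4 = 7.

7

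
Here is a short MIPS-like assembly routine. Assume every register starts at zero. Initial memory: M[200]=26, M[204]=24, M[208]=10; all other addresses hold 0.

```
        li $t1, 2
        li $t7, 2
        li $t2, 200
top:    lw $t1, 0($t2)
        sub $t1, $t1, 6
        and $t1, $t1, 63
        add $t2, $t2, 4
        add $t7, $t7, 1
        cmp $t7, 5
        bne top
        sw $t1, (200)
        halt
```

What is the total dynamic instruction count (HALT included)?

26

li $t1, 2 → $t1=2
li $t7, 2 → $t7=2
li $t2, 200 → $t2=200
lw $t1, 0($t2) → $t1=M[200]=26
sub $t1, $t1, 6 → $t1=26-6=20
and $t1, $t1, 63 → $t1=20&63=20
add $t2, $t2, 4 → $t2=200+4=204
add $t7, $t7, 1 → $t7=2+1=3
cmp $t7, 5  (cmp 3,5)
bne top: taken
lw $t1, 0($t2) → $t1=M[204]=24
sub $t1, $t1, 6 → $t1=24-6=18
and $t1, $t1, 63 → $t1=18&63=18
add $t2, $t2, 4 → $t2=204+4=208
add $t7, $t7, 1 → $t7=3+1=4
cmp $t7, 5  (cmp 4,5)
bne top: taken
lw $t1, 0($t2) → $t1=M[208]=10
sub $t1, $t1, 6 → $t1=10-6=4
and $t1, $t1, 63 → $t1=4&63=4
add $t2, $t2, 4 → $t2=208+4=212
add $t7, $t7, 1 → $t7=4+1=5
cmp $t7, 5  (cmp 5,5)
bne top: not taken
sw $t1, (200) → M[200]=4
halt.
Total executed instructions: 26.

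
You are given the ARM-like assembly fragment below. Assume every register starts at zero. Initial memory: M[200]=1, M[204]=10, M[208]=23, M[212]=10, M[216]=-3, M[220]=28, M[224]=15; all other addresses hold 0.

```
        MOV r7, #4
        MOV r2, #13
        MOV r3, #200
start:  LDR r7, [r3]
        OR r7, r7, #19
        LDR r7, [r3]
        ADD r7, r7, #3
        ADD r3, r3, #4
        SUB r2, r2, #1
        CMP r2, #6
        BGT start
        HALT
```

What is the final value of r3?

228

r7=4
r2=13
r3=200
r7=M[200]=1
r7=1|19=19
r7=M[200]=1
r7=1+3=4
r3=200+4=204
r2=13-1=12
CMP r2, #6  (cmp 12,6)
BGT start: taken
r7=M[204]=10
r7=10|19=27
r7=M[204]=10
r7=10+3=13
r3=204+4=208
r2=12-1=11
CMP r2, #6  (cmp 11,6)
BGT start: taken
r7=M[208]=23
r7=23|19=23
r7=M[208]=23
r7=23+3=26
r3=208+4=212
r2=11-1=10
CMP r2, #6  (cmp 10,6)
BGT start: taken
r7=M[212]=10
r7=10|19=27
r7=M[212]=10
r7=10+3=13
r3=212+4=216
r2=10-1=9
CMP r2, #6  (cmp 9,6)
BGT start: taken
r7=M[216]=-3
r7=(-3)|19=-1
r7=M[216]=-3
r7=(-3)+3=0
r3=216+4=220
r2=9-1=8
CMP r2, #6  (cmp 8,6)
BGT start: taken
r7=M[220]=28
r7=28|19=31
r7=M[220]=28
r7=28+3=31
r3=220+4=224
r2=8-1=7
CMP r2, #6  (cmp 7,6)
BGT start: taken
r7=M[224]=15
r7=15|19=31
r7=M[224]=15
r7=15+3=18
r3=224+4=228
r2=7-1=6
CMP r2, #6  (cmp 6,6)
BGT start: not taken
halt.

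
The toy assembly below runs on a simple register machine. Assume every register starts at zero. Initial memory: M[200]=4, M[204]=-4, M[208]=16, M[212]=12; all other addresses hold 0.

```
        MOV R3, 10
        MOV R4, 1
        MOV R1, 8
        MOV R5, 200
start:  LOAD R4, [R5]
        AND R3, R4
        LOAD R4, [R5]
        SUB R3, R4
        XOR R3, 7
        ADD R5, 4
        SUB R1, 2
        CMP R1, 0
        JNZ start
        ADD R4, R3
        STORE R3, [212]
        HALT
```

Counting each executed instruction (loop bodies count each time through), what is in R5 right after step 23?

208

MOV R3, 10 → R3=10
MOV R4, 1 → R4=1
MOV R1, 8 → R1=8
MOV R5, 200 → R5=200
LOAD R4, [R5] → R4=M[200]=4
AND R3, R4 → R3=10&4=0
LOAD R4, [R5] → R4=M[200]=4
SUB R3, R4 → R3=0-4=-4
XOR R3, 7 → R3=(-4)^7=-5
ADD R5, 4 → R5=200+4=204
SUB R1, 2 → R1=8-2=6
CMP R1, 0  (cmp 6,0)
JNZ start: taken
LOAD R4, [R5] → R4=M[204]=-4
AND R3, R4 → R3=(-5)&(-4)=-8
LOAD R4, [R5] → R4=M[204]=-4
SUB R3, R4 → R3=(-8)-(-4)=-4
XOR R3, 7 → R3=(-4)^7=-5
ADD R5, 4 → R5=204+4=208
SUB R1, 2 → R1=6-2=4
CMP R1, 0  (cmp 4,0)
JNZ start: taken
LOAD R4, [R5] → R4=M[208]=16
After step 23: R5 = 208.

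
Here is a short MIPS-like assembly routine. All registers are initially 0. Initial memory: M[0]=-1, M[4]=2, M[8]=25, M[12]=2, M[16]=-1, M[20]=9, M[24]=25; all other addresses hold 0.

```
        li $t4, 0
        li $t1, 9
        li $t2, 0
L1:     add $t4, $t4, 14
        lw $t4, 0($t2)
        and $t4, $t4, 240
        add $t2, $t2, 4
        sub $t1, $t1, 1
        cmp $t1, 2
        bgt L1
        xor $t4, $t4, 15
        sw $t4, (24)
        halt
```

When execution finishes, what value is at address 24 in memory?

31

after li $t4, 0: $t4=0
after li $t1, 9: $t1=9
after li $t2, 0: $t2=0
after add $t4, $t4, 14: $t4=0+14=14
after lw $t4, 0($t2): $t4=M[0]=-1
after and $t4, $t4, 240: $t4=(-1)&240=240
after add $t2, $t2, 4: $t2=0+4=4
after sub $t1, $t1, 1: $t1=9-1=8
cmp $t1, 2  (cmp 8,2)
bgt L1: taken
after add $t4, $t4, 14: $t4=240+14=254
after lw $t4, 0($t2): $t4=M[4]=2
after and $t4, $t4, 240: $t4=2&240=0
after add $t2, $t2, 4: $t2=4+4=8
after sub $t1, $t1, 1: $t1=8-1=7
cmp $t1, 2  (cmp 7,2)
bgt L1: taken
after add $t4, $t4, 14: $t4=0+14=14
after lw $t4, 0($t2): $t4=M[8]=25
after and $t4, $t4, 240: $t4=25&240=16
after add $t2, $t2, 4: $t2=8+4=12
after sub $t1, $t1, 1: $t1=7-1=6
cmp $t1, 2  (cmp 6,2)
bgt L1: taken
after add $t4, $t4, 14: $t4=16+14=30
after lw $t4, 0($t2): $t4=M[12]=2
after and $t4, $t4, 240: $t4=2&240=0
after add $t2, $t2, 4: $t2=12+4=16
after sub $t1, $t1, 1: $t1=6-1=5
cmp $t1, 2  (cmp 5,2)
bgt L1: taken
after add $t4, $t4, 14: $t4=0+14=14
after lw $t4, 0($t2): $t4=M[16]=-1
after and $t4, $t4, 240: $t4=(-1)&240=240
after add $t2, $t2, 4: $t2=16+4=20
after sub $t1, $t1, 1: $t1=5-1=4
cmp $t1, 2  (cmp 4,2)
bgt L1: taken
after add $t4, $t4, 14: $t4=240+14=254
after lw $t4, 0($t2): $t4=M[20]=9
after and $t4, $t4, 240: $t4=9&240=0
after add $t2, $t2, 4: $t2=20+4=24
after sub $t1, $t1, 1: $t1=4-1=3
cmp $t1, 2  (cmp 3,2)
bgt L1: taken
after add $t4, $t4, 14: $t4=0+14=14
after lw $t4, 0($t2): $t4=M[24]=25
after and $t4, $t4, 240: $t4=25&240=16
after add $t2, $t2, 4: $t2=24+4=28
after sub $t1, $t1, 1: $t1=3-1=2
cmp $t1, 2  (cmp 2,2)
bgt L1: not taken
after xor $t4, $t4, 15: $t4=16^15=31
sw $t4, (24) → M[24]=31
halt.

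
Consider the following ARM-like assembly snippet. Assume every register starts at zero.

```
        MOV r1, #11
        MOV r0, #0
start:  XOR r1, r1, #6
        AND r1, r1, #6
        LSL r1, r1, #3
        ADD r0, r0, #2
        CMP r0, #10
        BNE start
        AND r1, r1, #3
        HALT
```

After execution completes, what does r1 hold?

0

r1=11
r0=0
r1=11^6=13
r1=13&6=4
r1=4<<3=32
r0=0+2=2
CMP r0, #10  (cmp 2,10)
BNE start: taken
r1=32^6=38
r1=38&6=6
r1=6<<3=48
r0=2+2=4
CMP r0, #10  (cmp 4,10)
BNE start: taken
r1=48^6=54
r1=54&6=6
r1=6<<3=48
r0=4+2=6
CMP r0, #10  (cmp 6,10)
BNE start: taken
r1=48^6=54
r1=54&6=6
r1=6<<3=48
r0=6+2=8
CMP r0, #10  (cmp 8,10)
BNE start: taken
r1=48^6=54
r1=54&6=6
r1=6<<3=48
r0=8+2=10
CMP r0, #10  (cmp 10,10)
BNE start: not taken
r1=48&3=0
halt.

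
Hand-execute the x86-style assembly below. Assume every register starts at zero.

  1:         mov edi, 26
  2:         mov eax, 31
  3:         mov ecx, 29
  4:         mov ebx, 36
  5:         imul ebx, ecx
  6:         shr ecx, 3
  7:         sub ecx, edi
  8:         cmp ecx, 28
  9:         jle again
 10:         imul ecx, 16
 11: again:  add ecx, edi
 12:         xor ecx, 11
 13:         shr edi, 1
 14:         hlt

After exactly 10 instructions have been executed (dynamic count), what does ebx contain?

1044

mov edi, 26 → edi=26
mov eax, 31 → eax=31
mov ecx, 29 → ecx=29
mov ebx, 36 → ebx=36
imul ebx, ecx → ebx=36*29=1044
shr ecx, 3 → ecx=29>>3=3
sub ecx, edi → ecx=3-26=-23
cmp ecx, 28  (cmp -23,28)
jle again: taken
add ecx, edi → ecx=(-23)+26=3
After step 10: ebx = 1044.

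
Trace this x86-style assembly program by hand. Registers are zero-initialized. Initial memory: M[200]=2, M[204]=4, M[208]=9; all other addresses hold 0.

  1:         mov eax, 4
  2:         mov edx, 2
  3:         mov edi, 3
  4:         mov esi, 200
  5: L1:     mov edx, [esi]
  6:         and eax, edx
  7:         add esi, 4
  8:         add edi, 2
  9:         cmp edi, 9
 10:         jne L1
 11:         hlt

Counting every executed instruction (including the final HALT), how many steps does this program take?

eax=4
edx=2
edi=3
esi=200
edx=M[200]=2
eax=4&2=0
esi=200+4=204
edi=3+2=5
cmp edi, 9  (cmp 5,9)
jne L1: taken
edx=M[204]=4
eax=0&4=0
esi=204+4=208
edi=5+2=7
cmp edi, 9  (cmp 7,9)
jne L1: taken
edx=M[208]=9
eax=0&9=0
esi=208+4=212
edi=7+2=9
cmp edi, 9  (cmp 9,9)
jne L1: not taken
halt.
Total executed instructions: 23.

23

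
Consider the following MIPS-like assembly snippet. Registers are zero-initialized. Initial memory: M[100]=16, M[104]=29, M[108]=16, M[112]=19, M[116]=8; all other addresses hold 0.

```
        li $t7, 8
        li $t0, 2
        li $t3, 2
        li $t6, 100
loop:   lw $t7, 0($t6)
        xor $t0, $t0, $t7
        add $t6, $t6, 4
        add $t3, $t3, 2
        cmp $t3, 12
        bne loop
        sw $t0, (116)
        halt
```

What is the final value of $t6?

120

li $t7, 8 → $t7=8
li $t0, 2 → $t0=2
li $t3, 2 → $t3=2
li $t6, 100 → $t6=100
lw $t7, 0($t6) → $t7=M[100]=16
xor $t0, $t0, $t7 → $t0=2^16=18
add $t6, $t6, 4 → $t6=100+4=104
add $t3, $t3, 2 → $t3=2+2=4
cmp $t3, 12  (cmp 4,12)
bne loop: taken
lw $t7, 0($t6) → $t7=M[104]=29
xor $t0, $t0, $t7 → $t0=18^29=15
add $t6, $t6, 4 → $t6=104+4=108
add $t3, $t3, 2 → $t3=4+2=6
cmp $t3, 12  (cmp 6,12)
bne loop: taken
lw $t7, 0($t6) → $t7=M[108]=16
xor $t0, $t0, $t7 → $t0=15^16=31
add $t6, $t6, 4 → $t6=108+4=112
add $t3, $t3, 2 → $t3=6+2=8
cmp $t3, 12  (cmp 8,12)
bne loop: taken
lw $t7, 0($t6) → $t7=M[112]=19
xor $t0, $t0, $t7 → $t0=31^19=12
add $t6, $t6, 4 → $t6=112+4=116
add $t3, $t3, 2 → $t3=8+2=10
cmp $t3, 12  (cmp 10,12)
bne loop: taken
lw $t7, 0($t6) → $t7=M[116]=8
xor $t0, $t0, $t7 → $t0=12^8=4
add $t6, $t6, 4 → $t6=116+4=120
add $t3, $t3, 2 → $t3=10+2=12
cmp $t3, 12  (cmp 12,12)
bne loop: not taken
sw $t0, (116) → M[116]=4
halt.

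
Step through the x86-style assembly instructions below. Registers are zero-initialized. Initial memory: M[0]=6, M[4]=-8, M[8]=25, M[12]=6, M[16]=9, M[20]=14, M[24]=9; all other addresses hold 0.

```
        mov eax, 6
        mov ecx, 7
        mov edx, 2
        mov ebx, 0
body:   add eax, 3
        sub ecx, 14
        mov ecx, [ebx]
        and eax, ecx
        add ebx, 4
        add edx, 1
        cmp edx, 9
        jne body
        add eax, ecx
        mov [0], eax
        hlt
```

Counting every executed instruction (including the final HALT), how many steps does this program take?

eax=6
ecx=7
edx=2
ebx=0
eax=6+3=9
ecx=7-14=-7
ecx=M[0]=6
eax=9&6=0
ebx=0+4=4
edx=2+1=3
cmp edx, 9  (cmp 3,9)
jne body: taken
eax=0+3=3
ecx=6-14=-8
ecx=M[4]=-8
eax=3&(-8)=0
ebx=4+4=8
edx=3+1=4
cmp edx, 9  (cmp 4,9)
jne body: taken
eax=0+3=3
ecx=(-8)-14=-22
ecx=M[8]=25
eax=3&25=1
ebx=8+4=12
edx=4+1=5
cmp edx, 9  (cmp 5,9)
jne body: taken
eax=1+3=4
ecx=25-14=11
ecx=M[12]=6
eax=4&6=4
ebx=12+4=16
edx=5+1=6
cmp edx, 9  (cmp 6,9)
jne body: taken
eax=4+3=7
ecx=6-14=-8
ecx=M[16]=9
eax=7&9=1
ebx=16+4=20
edx=6+1=7
cmp edx, 9  (cmp 7,9)
jne body: taken
eax=1+3=4
ecx=9-14=-5
ecx=M[20]=14
eax=4&14=4
ebx=20+4=24
edx=7+1=8
cmp edx, 9  (cmp 8,9)
jne body: taken
eax=4+3=7
ecx=14-14=0
ecx=M[24]=9
eax=7&9=1
ebx=24+4=28
edx=8+1=9
cmp edx, 9  (cmp 9,9)
jne body: not taken
eax=1+9=10
mov [0], eax → M[0]=10
halt.
Total executed instructions: 63.

63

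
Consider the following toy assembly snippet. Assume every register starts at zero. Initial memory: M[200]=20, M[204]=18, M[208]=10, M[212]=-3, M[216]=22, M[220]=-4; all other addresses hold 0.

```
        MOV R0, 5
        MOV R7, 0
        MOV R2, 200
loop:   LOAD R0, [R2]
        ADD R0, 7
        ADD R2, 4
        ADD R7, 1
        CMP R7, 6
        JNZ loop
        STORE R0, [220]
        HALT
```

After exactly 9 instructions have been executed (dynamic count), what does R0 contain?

MOV R0, 5 → R0=5
MOV R7, 0 → R7=0
MOV R2, 200 → R2=200
LOAD R0, [R2] → R0=M[200]=20
ADD R0, 7 → R0=20+7=27
ADD R2, 4 → R2=200+4=204
ADD R7, 1 → R7=0+1=1
CMP R7, 6  (cmp 1,6)
JNZ loop: taken
After step 9: R0 = 27.

27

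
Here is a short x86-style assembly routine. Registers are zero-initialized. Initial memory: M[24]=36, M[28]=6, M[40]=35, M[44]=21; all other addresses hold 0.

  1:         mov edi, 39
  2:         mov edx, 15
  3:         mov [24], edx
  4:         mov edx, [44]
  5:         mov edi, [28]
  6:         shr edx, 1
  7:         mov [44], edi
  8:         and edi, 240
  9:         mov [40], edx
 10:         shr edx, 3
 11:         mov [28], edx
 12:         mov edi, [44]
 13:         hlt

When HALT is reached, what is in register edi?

after mov edi, 39: edi=39
after mov edx, 15: edx=15
mov [24], edx → M[24]=15
after mov edx, [44]: edx=M[44]=21
after mov edi, [28]: edi=M[28]=6
after shr edx, 1: edx=21>>1=10
mov [44], edi → M[44]=6
after and edi, 240: edi=6&240=0
mov [40], edx → M[40]=10
after shr edx, 3: edx=10>>3=1
mov [28], edx → M[28]=1
after mov edi, [44]: edi=M[44]=6
halt.

6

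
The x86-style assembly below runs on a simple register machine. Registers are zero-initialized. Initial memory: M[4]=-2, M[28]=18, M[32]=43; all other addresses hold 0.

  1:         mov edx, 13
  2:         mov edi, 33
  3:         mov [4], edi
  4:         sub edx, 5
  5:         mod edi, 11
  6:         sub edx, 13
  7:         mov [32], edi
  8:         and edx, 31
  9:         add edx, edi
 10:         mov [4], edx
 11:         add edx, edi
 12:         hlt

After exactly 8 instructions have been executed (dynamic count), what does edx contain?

27

mov edx, 13 → edx=13
mov edi, 33 → edi=33
mov [4], edi → M[4]=33
sub edx, 5 → edx=13-5=8
mod edi, 11 → edi=33%11=0
sub edx, 13 → edx=8-13=-5
mov [32], edi → M[32]=0
and edx, 31 → edx=(-5)&31=27
After step 8: edx = 27.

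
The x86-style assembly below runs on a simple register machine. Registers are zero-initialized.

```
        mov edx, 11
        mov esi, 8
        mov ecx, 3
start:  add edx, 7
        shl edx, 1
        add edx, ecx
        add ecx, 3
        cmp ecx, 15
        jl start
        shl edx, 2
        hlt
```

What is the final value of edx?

edx=11
esi=8
ecx=3
edx=11+7=18
edx=18<<1=36
edx=36+3=39
ecx=3+3=6
cmp ecx, 15  (cmp 6,15)
jl start: taken
edx=39+7=46
edx=46<<1=92
edx=92+6=98
ecx=6+3=9
cmp ecx, 15  (cmp 9,15)
jl start: taken
edx=98+7=105
edx=105<<1=210
edx=210+9=219
ecx=9+3=12
cmp ecx, 15  (cmp 12,15)
jl start: taken
edx=219+7=226
edx=226<<1=452
edx=452+12=464
ecx=12+3=15
cmp ecx, 15  (cmp 15,15)
jl start: not taken
edx=464<<2=1856
halt.

1856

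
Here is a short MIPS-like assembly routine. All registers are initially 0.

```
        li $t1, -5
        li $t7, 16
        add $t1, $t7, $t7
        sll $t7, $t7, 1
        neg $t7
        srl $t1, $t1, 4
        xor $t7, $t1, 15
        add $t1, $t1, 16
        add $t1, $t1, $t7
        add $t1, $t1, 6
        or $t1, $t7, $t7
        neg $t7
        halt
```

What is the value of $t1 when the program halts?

li $t1, -5 → $t1=-5
li $t7, 16 → $t7=16
add $t1, $t7, $t7 → $t1=16+16=32
sll $t7, $t7, 1 → $t7=16<<1=32
neg $t7 → $t7=-(32)=-32
srl $t1, $t1, 4 → $t1=32>>4=2
xor $t7, $t1, 15 → $t7=2^15=13
add $t1, $t1, 16 → $t1=2+16=18
add $t1, $t1, $t7 → $t1=18+13=31
add $t1, $t1, 6 → $t1=31+6=37
or $t1, $t7, $t7 → $t1=13|13=13
neg $t7 → $t7=-(13)=-13
halt.

13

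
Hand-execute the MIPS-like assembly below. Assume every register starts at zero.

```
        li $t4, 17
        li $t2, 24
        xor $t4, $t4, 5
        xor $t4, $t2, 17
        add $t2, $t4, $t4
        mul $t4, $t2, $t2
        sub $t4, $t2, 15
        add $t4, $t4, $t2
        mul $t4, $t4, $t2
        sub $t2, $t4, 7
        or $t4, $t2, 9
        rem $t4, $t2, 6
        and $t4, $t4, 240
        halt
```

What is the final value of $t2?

$t4=17
$t2=24
$t4=17^5=20
$t4=24^17=9
$t2=9+9=18
$t4=18*18=324
$t4=18-15=3
$t4=3+18=21
$t4=21*18=378
$t2=378-7=371
$t4=371|9=379
$t4=371%6=5
$t4=5&240=0
halt.

371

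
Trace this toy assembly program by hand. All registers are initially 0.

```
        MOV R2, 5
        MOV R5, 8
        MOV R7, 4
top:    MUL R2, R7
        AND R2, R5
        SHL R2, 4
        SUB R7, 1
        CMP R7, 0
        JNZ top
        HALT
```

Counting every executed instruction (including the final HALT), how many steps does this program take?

after MOV R2, 5: R2=5
after MOV R5, 8: R5=8
after MOV R7, 4: R7=4
after MUL R2, R7: R2=5*4=20
after AND R2, R5: R2=20&8=0
after SHL R2, 4: R2=0<<4=0
after SUB R7, 1: R7=4-1=3
CMP R7, 0  (cmp 3,0)
JNZ top: taken
after MUL R2, R7: R2=0*3=0
after AND R2, R5: R2=0&8=0
after SHL R2, 4: R2=0<<4=0
after SUB R7, 1: R7=3-1=2
CMP R7, 0  (cmp 2,0)
JNZ top: taken
after MUL R2, R7: R2=0*2=0
after AND R2, R5: R2=0&8=0
after SHL R2, 4: R2=0<<4=0
after SUB R7, 1: R7=2-1=1
CMP R7, 0  (cmp 1,0)
JNZ top: taken
after MUL R2, R7: R2=0*1=0
after AND R2, R5: R2=0&8=0
after SHL R2, 4: R2=0<<4=0
after SUB R7, 1: R7=1-1=0
CMP R7, 0  (cmp 0,0)
JNZ top: not taken
halt.
Total executed instructions: 28.

28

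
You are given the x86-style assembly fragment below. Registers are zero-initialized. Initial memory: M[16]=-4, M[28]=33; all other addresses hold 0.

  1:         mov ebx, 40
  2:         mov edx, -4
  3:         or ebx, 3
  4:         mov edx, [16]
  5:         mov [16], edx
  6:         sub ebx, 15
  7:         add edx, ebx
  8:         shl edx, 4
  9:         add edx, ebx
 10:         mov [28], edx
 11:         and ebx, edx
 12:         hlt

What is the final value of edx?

after mov ebx, 40: ebx=40
after mov edx, -4: edx=-4
after or ebx, 3: ebx=40|3=43
after mov edx, [16]: edx=M[16]=-4
mov [16], edx → M[16]=-4
after sub ebx, 15: ebx=43-15=28
after add edx, ebx: edx=(-4)+28=24
after shl edx, 4: edx=24<<4=384
after add edx, ebx: edx=384+28=412
mov [28], edx → M[28]=412
after and ebx, edx: ebx=28&412=28
halt.

412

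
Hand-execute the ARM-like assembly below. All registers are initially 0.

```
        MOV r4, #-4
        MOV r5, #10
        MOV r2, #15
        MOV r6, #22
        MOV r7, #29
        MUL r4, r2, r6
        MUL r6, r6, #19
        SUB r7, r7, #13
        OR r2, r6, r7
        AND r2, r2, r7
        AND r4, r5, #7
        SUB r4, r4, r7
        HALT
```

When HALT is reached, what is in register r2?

16

r4=-4
r5=10
r2=15
r6=22
r7=29
r4=15*22=330
r6=22*19=418
r7=29-13=16
r2=418|16=434
r2=434&16=16
r4=10&7=2
r4=2-16=-14
halt.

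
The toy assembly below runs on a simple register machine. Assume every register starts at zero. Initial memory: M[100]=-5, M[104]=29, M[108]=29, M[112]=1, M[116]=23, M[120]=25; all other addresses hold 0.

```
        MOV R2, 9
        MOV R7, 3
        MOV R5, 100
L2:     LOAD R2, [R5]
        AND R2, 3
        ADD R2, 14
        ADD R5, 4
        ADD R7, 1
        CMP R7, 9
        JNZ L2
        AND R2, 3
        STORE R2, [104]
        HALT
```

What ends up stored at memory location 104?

3

MOV R2, 9 → R2=9
MOV R7, 3 → R7=3
MOV R5, 100 → R5=100
LOAD R2, [R5] → R2=M[100]=-5
AND R2, 3 → R2=(-5)&3=3
ADD R2, 14 → R2=3+14=17
ADD R5, 4 → R5=100+4=104
ADD R7, 1 → R7=3+1=4
CMP R7, 9  (cmp 4,9)
JNZ L2: taken
LOAD R2, [R5] → R2=M[104]=29
AND R2, 3 → R2=29&3=1
ADD R2, 14 → R2=1+14=15
ADD R5, 4 → R5=104+4=108
ADD R7, 1 → R7=4+1=5
CMP R7, 9  (cmp 5,9)
JNZ L2: taken
LOAD R2, [R5] → R2=M[108]=29
AND R2, 3 → R2=29&3=1
ADD R2, 14 → R2=1+14=15
ADD R5, 4 → R5=108+4=112
ADD R7, 1 → R7=5+1=6
CMP R7, 9  (cmp 6,9)
JNZ L2: taken
LOAD R2, [R5] → R2=M[112]=1
AND R2, 3 → R2=1&3=1
ADD R2, 14 → R2=1+14=15
ADD R5, 4 → R5=112+4=116
ADD R7, 1 → R7=6+1=7
CMP R7, 9  (cmp 7,9)
JNZ L2: taken
LOAD R2, [R5] → R2=M[116]=23
AND R2, 3 → R2=23&3=3
ADD R2, 14 → R2=3+14=17
ADD R5, 4 → R5=116+4=120
ADD R7, 1 → R7=7+1=8
CMP R7, 9  (cmp 8,9)
JNZ L2: taken
LOAD R2, [R5] → R2=M[120]=25
AND R2, 3 → R2=25&3=1
ADD R2, 14 → R2=1+14=15
ADD R5, 4 → R5=120+4=124
ADD R7, 1 → R7=8+1=9
CMP R7, 9  (cmp 9,9)
JNZ L2: not taken
AND R2, 3 → R2=15&3=3
STORE R2, [104] → M[104]=3
halt.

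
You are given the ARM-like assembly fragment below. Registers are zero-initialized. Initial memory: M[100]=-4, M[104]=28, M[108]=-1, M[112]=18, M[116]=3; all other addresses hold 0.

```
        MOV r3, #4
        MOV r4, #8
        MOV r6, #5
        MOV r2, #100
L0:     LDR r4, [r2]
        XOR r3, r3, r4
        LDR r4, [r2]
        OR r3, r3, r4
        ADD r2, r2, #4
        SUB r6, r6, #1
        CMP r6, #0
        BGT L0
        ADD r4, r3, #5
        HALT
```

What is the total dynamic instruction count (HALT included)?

MOV r3, #4 → r3=4
MOV r4, #8 → r4=8
MOV r6, #5 → r6=5
MOV r2, #100 → r2=100
LDR r4, [r2] → r4=M[100]=-4
XOR r3, r3, r4 → r3=4^(-4)=-8
LDR r4, [r2] → r4=M[100]=-4
OR r3, r3, r4 → r3=(-8)|(-4)=-4
ADD r2, r2, #4 → r2=100+4=104
SUB r6, r6, #1 → r6=5-1=4
CMP r6, #0  (cmp 4,0)
BGT L0: taken
LDR r4, [r2] → r4=M[104]=28
XOR r3, r3, r4 → r3=(-4)^28=-32
LDR r4, [r2] → r4=M[104]=28
OR r3, r3, r4 → r3=(-32)|28=-4
ADD r2, r2, #4 → r2=104+4=108
SUB r6, r6, #1 → r6=4-1=3
CMP r6, #0  (cmp 3,0)
BGT L0: taken
LDR r4, [r2] → r4=M[108]=-1
XOR r3, r3, r4 → r3=(-4)^(-1)=3
LDR r4, [r2] → r4=M[108]=-1
OR r3, r3, r4 → r3=3|(-1)=-1
ADD r2, r2, #4 → r2=108+4=112
SUB r6, r6, #1 → r6=3-1=2
CMP r6, #0  (cmp 2,0)
BGT L0: taken
LDR r4, [r2] → r4=M[112]=18
XOR r3, r3, r4 → r3=(-1)^18=-19
LDR r4, [r2] → r4=M[112]=18
OR r3, r3, r4 → r3=(-19)|18=-1
ADD r2, r2, #4 → r2=112+4=116
SUB r6, r6, #1 → r6=2-1=1
CMP r6, #0  (cmp 1,0)
BGT L0: taken
LDR r4, [r2] → r4=M[116]=3
XOR r3, r3, r4 → r3=(-1)^3=-4
LDR r4, [r2] → r4=M[116]=3
OR r3, r3, r4 → r3=(-4)|3=-1
ADD r2, r2, #4 → r2=116+4=120
SUB r6, r6, #1 → r6=1-1=0
CMP r6, #0  (cmp 0,0)
BGT L0: not taken
ADD r4, r3, #5 → r4=(-1)+5=4
halt.
Total executed instructions: 46.

46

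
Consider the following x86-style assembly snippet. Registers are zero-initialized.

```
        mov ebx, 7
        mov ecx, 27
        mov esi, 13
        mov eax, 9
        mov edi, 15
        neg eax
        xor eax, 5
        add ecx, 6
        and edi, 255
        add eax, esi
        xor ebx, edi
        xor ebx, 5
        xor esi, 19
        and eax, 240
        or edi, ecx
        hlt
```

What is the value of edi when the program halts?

47

mov ebx, 7 → ebx=7
mov ecx, 27 → ecx=27
mov esi, 13 → esi=13
mov eax, 9 → eax=9
mov edi, 15 → edi=15
neg eax → eax=-(9)=-9
xor eax, 5 → eax=(-9)^5=-14
add ecx, 6 → ecx=27+6=33
and edi, 255 → edi=15&255=15
add eax, esi → eax=(-14)+13=-1
xor ebx, edi → ebx=7^15=8
xor ebx, 5 → ebx=8^5=13
xor esi, 19 → esi=13^19=30
and eax, 240 → eax=(-1)&240=240
or edi, ecx → edi=15|33=47
halt.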